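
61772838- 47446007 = 14326831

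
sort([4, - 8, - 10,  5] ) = [ - 10, - 8,4,  5]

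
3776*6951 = 26246976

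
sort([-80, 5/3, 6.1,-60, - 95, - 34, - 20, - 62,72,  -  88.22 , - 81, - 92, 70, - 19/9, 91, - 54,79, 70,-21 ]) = [-95, - 92, - 88.22,-81, - 80,  -  62 , - 60, - 54, - 34 ,-21,-20,- 19/9, 5/3,6.1,  70,70,72 , 79,91 ]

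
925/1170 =185/234 = 0.79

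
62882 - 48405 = 14477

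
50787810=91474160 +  - 40686350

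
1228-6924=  - 5696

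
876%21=15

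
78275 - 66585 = 11690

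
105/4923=35/1641 = 0.02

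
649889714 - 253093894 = 396795820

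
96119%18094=5649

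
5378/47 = 5378/47 = 114.43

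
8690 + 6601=15291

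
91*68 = 6188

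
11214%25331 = 11214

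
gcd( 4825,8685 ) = 965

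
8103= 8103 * 1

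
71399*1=71399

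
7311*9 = 65799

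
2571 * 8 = 20568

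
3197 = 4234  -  1037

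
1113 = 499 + 614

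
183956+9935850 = 10119806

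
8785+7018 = 15803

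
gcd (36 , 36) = 36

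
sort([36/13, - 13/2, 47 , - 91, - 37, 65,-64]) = [ - 91,-64 ,-37, - 13/2 , 36/13 , 47,65] 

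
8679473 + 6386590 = 15066063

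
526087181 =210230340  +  315856841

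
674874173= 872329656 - 197455483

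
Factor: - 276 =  - 2^2*3^1*23^1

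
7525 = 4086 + 3439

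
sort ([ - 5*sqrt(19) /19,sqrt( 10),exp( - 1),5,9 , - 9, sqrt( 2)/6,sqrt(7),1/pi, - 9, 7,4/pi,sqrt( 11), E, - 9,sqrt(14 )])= [ - 9,-9, - 9 ,  -  5*sqrt(19)/19, sqrt (2) /6, 1/pi , exp( - 1 ),4/pi, sqrt( 7),E, sqrt (10),sqrt( 11) , sqrt ( 14),  5 , 7,9]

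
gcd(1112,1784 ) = 8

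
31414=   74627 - 43213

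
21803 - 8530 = 13273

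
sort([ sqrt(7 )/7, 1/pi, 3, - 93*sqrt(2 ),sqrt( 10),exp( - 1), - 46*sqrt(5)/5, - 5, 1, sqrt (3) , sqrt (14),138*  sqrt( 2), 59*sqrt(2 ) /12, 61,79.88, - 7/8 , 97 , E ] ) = [ - 93*sqrt( 2),-46 * sqrt (5)/5, - 5,-7/8  ,  1/pi, exp( - 1),  sqrt (7)/7 , 1, sqrt(3 ),  E,3,sqrt (10 ), sqrt( 14),59* sqrt( 2)/12, 61, 79.88, 97, 138*sqrt( 2)]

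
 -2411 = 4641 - 7052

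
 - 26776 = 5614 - 32390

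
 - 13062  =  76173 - 89235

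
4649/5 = 929 +4/5  =  929.80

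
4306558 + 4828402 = 9134960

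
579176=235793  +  343383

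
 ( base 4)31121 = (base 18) 2bb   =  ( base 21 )1jh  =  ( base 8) 1531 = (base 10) 857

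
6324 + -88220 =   -  81896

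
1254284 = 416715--837569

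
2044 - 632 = 1412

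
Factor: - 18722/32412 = -253/438 = - 2^( -1 ) *3^( - 1 ) * 11^1 * 23^1*73^(  -  1)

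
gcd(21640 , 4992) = 8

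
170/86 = 1+42/43 = 1.98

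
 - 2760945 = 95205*(-29 )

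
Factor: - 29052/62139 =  - 36/77 = - 2^2*3^2 * 7^( - 1)*11^( - 1 ) 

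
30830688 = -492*( - 62664 )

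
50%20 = 10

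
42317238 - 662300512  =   - 619983274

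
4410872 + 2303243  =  6714115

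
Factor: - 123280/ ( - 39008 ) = 2^(-1 )* 5^1 * 53^(- 1)*67^1 = 335/106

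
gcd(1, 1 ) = 1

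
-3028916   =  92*(  -  32923) 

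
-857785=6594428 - 7452213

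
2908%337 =212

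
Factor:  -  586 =- 2^1*293^1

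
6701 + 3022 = 9723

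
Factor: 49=7^2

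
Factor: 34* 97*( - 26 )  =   -85748 = - 2^2*13^1*  17^1*97^1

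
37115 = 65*571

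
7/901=7/901 = 0.01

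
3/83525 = 3/83525=0.00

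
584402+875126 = 1459528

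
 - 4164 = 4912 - 9076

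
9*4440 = 39960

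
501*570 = 285570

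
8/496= 1/62 = 0.02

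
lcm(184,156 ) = 7176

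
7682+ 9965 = 17647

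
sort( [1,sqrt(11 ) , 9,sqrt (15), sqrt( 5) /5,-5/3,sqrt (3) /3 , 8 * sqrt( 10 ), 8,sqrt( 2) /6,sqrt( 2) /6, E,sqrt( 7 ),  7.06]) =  [- 5/3,sqrt(2)/6, sqrt( 2 )/6 , sqrt( 5 ) /5, sqrt (3 ) /3 , 1, sqrt(7 ), E, sqrt (11 ),sqrt(15 ),7.06,  8 , 9,8*sqrt(10)]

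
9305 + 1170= 10475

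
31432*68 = 2137376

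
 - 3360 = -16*210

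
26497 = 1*26497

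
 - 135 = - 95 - 40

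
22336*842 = 18806912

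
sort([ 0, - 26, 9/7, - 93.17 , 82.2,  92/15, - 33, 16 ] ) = [ - 93.17,-33 , - 26, 0,9/7,92/15,16,  82.2]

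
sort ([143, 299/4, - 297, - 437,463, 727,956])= [-437, - 297 , 299/4, 143,463, 727, 956 ] 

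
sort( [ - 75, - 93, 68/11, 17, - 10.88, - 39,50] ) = [ - 93, - 75, - 39, - 10.88,68/11,17,50]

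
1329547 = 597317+732230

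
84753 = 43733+41020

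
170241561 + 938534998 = 1108776559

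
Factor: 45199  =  7^1*11^1*587^1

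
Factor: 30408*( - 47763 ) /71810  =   - 726188652/35905 = -2^2*3^4 * 5^(  -  1 )*7^1*29^1*43^( - 1)*61^1*167^(  -  1)*181^1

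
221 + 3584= 3805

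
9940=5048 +4892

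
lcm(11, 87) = 957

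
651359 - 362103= 289256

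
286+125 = 411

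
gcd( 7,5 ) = 1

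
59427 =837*71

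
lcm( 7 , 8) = 56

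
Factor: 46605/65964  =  2^( - 2) * 5^1 * 13^1 * 23^ (-1)=65/92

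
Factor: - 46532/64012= - 11633/16003 = - 13^( - 1)*1231^( - 1) *11633^1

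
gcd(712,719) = 1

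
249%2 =1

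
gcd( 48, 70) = 2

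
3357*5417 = 18184869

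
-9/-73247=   9/73247 =0.00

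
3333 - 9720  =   - 6387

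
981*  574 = 563094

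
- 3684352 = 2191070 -5875422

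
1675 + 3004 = 4679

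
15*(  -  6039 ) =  - 90585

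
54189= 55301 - 1112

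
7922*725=5743450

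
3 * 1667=5001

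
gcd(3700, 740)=740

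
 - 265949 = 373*( - 713)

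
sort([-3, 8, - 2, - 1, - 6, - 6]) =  [ - 6, - 6, - 3, - 2, - 1,8 ]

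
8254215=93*88755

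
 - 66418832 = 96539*( - 688 ) 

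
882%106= 34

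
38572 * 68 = 2622896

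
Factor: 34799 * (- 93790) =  - 3263798210 = -2^1*5^1 * 17^1*23^1*83^1*89^1*113^1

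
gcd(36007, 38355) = 1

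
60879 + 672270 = 733149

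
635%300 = 35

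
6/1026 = 1/171 = 0.01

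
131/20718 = 131/20718 = 0.01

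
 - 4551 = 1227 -5778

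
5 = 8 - 3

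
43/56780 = 43/56780 = 0.00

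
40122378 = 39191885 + 930493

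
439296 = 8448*52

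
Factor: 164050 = 2^1*5^2*17^1*193^1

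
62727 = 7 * 8961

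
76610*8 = 612880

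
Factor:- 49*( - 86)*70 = 2^2*5^1 * 7^3  *  43^1=294980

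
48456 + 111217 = 159673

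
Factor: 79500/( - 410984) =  - 2^( - 1) * 3^1*5^3*7^(-1 )*41^( - 1)*53^1*179^( - 1) =-  19875/102746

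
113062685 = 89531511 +23531174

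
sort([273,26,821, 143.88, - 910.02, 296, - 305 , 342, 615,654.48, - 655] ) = [-910.02, - 655, - 305,  26,143.88,273,296, 342,615, 654.48,821]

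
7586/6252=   3793/3126 = 1.21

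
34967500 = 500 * 69935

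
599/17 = 599/17 = 35.24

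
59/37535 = 59/37535 = 0.00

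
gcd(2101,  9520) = 1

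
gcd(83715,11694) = 3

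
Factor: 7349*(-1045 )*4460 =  - 2^2*5^2*11^1*19^1*223^1*7349^1 = - 34251484300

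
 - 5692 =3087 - 8779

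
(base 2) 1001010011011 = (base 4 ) 1022123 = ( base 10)4763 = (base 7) 16613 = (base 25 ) 7fd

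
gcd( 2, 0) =2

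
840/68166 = 20/1623=0.01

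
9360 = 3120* 3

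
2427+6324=8751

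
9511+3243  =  12754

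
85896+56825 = 142721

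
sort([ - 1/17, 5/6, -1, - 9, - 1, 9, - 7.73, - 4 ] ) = [  -  9 ,-7.73,-4, - 1 , - 1, - 1/17, 5/6,  9 ]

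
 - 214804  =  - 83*2588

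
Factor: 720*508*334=2^7 * 3^2*5^1 *127^1*167^1 = 122163840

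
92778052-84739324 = 8038728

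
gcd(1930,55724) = 2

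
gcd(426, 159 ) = 3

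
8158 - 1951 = 6207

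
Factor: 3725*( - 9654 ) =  - 35961150 = - 2^1*3^1 * 5^2*149^1 * 1609^1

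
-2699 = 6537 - 9236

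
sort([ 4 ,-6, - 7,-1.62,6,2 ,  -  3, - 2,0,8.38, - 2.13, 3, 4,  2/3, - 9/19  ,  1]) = [-7,  -  6 ,-3,  -  2.13, - 2,-1.62,-9/19,0, 2/3, 1, 2, 3,4,4,6,8.38]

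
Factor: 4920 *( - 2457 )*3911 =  - 2^3*3^4 * 5^1*7^1*13^1*41^1 *3911^1  =  -47277888840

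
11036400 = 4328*2550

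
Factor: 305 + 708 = 1013 = 1013^1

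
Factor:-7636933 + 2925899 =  - 4711034=-2^1*2355517^1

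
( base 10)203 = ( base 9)245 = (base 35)5s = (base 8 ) 313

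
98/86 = 1 + 6/43 = 1.14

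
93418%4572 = 1978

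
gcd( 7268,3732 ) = 4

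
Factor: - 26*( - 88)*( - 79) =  - 180752 = - 2^4*11^1*13^1 * 79^1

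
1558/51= 30+28/51 = 30.55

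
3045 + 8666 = 11711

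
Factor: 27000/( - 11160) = -75/31=   - 3^1 *5^2*31^( - 1 ) 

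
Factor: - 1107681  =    -  3^1*19^1*19433^1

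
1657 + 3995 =5652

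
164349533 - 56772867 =107576666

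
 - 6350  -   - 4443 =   -  1907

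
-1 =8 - 9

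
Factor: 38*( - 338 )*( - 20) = 2^4*5^1* 13^2*19^1 = 256880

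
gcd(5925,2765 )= 395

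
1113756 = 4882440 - 3768684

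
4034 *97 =391298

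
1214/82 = 607/41 =14.80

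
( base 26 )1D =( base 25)1E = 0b100111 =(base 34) 15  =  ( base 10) 39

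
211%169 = 42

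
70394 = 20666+49728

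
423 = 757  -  334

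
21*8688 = 182448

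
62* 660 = 40920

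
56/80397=56/80397 = 0.00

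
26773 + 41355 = 68128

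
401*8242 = 3305042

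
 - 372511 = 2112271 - 2484782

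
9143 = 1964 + 7179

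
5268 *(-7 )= - 36876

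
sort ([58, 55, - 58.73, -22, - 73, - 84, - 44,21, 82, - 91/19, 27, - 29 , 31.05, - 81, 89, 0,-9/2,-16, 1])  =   [ - 84, - 81, - 73, - 58.73, - 44, - 29, - 22,  -  16, - 91/19, - 9/2, 0, 1,21,  27, 31.05, 55, 58,82, 89] 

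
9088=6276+2812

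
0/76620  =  0 = 0.00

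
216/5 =43 + 1/5 =43.20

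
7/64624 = 1/9232 = 0.00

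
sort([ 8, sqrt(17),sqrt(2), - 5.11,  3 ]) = [ - 5.11, sqrt( 2 ),3 , sqrt( 17), 8]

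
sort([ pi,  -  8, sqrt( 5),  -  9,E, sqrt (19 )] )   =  [  -  9,-8,sqrt( 5 ),E,pi,sqrt( 19)]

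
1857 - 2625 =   -  768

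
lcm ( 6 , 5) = 30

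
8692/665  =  8692/665 = 13.07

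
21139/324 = 21139/324 =65.24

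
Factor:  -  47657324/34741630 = -2^1*5^(-1)*7^(-1)* 13^3*17^1*29^1*45119^( - 1) = - 2166242/1579165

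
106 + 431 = 537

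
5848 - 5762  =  86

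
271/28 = 271/28= 9.68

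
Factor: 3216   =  2^4*3^1*67^1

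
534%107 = 106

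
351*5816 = 2041416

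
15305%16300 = 15305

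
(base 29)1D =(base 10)42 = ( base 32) 1A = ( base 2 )101010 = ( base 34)18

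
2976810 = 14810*201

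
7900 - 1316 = 6584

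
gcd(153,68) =17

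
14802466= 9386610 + 5415856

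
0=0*9753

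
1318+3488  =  4806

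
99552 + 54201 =153753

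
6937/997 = 6937/997 = 6.96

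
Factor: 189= 3^3*7^1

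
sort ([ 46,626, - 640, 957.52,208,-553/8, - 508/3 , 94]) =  [ - 640,-508/3,-553/8, 46, 94 , 208, 626, 957.52] 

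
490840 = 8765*56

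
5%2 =1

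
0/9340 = 0 = 0.00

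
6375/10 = 637 + 1/2 = 637.50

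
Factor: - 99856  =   - 2^4*79^2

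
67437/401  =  168 + 69/401 = 168.17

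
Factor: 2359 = 7^1*337^1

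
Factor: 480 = 2^5*3^1*5^1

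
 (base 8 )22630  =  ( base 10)9624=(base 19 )17ca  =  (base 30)ako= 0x2598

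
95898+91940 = 187838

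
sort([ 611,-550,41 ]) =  [ - 550,41,611] 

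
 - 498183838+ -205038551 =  - 703222389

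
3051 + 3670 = 6721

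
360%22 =8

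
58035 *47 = 2727645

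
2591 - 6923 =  - 4332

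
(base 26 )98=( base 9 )288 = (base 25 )9h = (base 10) 242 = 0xf2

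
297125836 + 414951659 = 712077495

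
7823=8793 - 970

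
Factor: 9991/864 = 2^( - 5 )*3^( - 3) *97^1 * 103^1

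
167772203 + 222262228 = 390034431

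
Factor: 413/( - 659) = - 7^1*59^1 * 659^( - 1 ) 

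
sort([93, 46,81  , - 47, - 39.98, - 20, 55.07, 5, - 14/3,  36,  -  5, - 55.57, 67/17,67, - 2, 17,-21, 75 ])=[ - 55.57, - 47, - 39.98,-21, - 20, - 5, - 14/3,- 2, 67/17  ,  5, 17, 36, 46,  55.07, 67 , 75, 81, 93] 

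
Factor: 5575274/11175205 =2^1 * 5^( - 1 )*17^( - 1)*73^(-1 )*1039^1*1801^ (-1 ) * 2683^1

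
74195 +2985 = 77180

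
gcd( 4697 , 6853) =77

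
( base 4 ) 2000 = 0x80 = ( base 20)68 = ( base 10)128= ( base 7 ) 242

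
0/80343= 0= 0.00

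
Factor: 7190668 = 2^2*1797667^1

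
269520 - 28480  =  241040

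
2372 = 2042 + 330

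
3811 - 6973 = - 3162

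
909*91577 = 83243493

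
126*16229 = 2044854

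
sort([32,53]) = [ 32,  53 ] 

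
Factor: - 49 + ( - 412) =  - 461 = - 461^1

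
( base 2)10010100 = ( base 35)48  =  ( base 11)125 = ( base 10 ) 148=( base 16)94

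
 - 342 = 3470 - 3812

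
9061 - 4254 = 4807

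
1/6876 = 1/6876 = 0.00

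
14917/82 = 14917/82=181.91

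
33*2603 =85899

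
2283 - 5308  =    -  3025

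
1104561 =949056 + 155505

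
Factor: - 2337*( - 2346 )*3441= 2^1*3^3*17^1*19^1*23^1 * 31^1*37^1  *41^1 = 18865633482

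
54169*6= 325014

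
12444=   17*732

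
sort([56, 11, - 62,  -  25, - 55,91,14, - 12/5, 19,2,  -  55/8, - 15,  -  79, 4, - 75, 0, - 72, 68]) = [ - 79, - 75, - 72 ,-62,-55, - 25,-15, - 55/8, - 12/5, 0,2, 4,11,14,19,  56, 68, 91]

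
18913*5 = 94565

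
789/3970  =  789/3970 = 0.20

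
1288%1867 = 1288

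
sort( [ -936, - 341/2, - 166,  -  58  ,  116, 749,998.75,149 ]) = [ - 936, -341/2, - 166, - 58,116, 149, 749,998.75] 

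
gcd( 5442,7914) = 6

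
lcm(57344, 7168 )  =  57344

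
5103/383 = 5103/383 = 13.32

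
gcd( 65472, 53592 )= 264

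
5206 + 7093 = 12299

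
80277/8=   10034 + 5/8=10034.62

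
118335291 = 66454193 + 51881098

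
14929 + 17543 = 32472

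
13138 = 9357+3781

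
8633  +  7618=16251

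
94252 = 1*94252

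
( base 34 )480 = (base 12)2a00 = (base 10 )4896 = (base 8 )11440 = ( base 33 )4GC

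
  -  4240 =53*(-80) 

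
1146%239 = 190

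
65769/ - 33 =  - 1993/1 = - 1993.00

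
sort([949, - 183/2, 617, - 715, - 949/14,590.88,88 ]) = [-715, - 183/2, - 949/14,88,590.88,  617,949]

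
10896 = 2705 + 8191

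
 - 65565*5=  - 327825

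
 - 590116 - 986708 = - 1576824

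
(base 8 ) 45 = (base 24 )1d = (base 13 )2b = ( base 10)37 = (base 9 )41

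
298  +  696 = 994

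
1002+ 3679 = 4681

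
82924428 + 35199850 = 118124278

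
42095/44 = 42095/44 = 956.70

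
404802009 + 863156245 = 1267958254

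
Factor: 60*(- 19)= - 1140 = - 2^2*3^1 * 5^1*19^1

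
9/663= 3/221 = 0.01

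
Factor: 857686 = 2^1*428843^1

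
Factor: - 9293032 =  - 2^3*7^1*165947^1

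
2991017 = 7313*409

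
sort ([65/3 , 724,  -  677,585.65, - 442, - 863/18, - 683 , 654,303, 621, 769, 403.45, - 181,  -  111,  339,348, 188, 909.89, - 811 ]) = [ - 811, - 683, - 677, - 442, - 181, - 111 , - 863/18,65/3, 188,303,339 , 348,403.45,585.65,621,654,724,769, 909.89] 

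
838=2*419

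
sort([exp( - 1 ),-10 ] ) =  [ - 10, exp( - 1)] 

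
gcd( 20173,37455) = 1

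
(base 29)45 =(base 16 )79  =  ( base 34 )3J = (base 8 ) 171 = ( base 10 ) 121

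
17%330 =17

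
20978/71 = 20978/71  =  295.46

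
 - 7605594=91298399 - 98903993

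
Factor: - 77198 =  -2^1*11^3*29^1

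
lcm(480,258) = 20640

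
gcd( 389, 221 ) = 1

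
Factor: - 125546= - 2^1*62773^1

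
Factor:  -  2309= - 2309^1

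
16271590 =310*52489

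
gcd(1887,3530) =1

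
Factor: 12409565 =5^1*7^1*19^1*18661^1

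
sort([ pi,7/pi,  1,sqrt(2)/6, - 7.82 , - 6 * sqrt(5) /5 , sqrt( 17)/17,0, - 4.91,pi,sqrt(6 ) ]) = [ - 7.82, - 4.91 ,-6*sqrt( 5) /5, 0,sqrt( 2) /6  ,  sqrt (17) /17,1,7/pi, sqrt( 6 ), pi, pi]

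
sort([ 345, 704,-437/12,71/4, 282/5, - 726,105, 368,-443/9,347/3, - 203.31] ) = [-726,- 203.31 , - 443/9, - 437/12,71/4, 282/5 , 105, 347/3, 345,368, 704 ] 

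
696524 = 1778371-1081847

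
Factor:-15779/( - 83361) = 3^(  -  1 )*31^1*37^(-1)*509^1*751^(-1 ) 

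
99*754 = 74646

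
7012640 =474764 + 6537876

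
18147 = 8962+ 9185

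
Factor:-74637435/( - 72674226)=2^( - 1 )*3^( - 2)*5^1*127^(  -  1)*10597^( - 1 )*4975829^1 = 24879145/24224742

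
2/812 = 1/406 = 0.00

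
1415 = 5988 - 4573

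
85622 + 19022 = 104644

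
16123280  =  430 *37496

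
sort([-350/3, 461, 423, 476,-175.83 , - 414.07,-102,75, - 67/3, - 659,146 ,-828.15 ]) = [-828.15,  -  659,- 414.07,-175.83, - 350/3, - 102,-67/3 , 75, 146, 423,461,476]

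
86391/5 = 17278+1/5=17278.20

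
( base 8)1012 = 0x20A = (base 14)294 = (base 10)522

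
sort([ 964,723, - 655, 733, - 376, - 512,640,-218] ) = [ - 655, - 512, - 376, - 218  ,  640,723,  733, 964 ] 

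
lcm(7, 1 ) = 7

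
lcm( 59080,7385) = 59080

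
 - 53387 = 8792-62179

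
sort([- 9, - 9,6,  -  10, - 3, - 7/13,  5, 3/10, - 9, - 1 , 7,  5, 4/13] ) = [ - 10, - 9, - 9,-9, - 3,-1,-7/13,3/10,4/13 , 5,  5, 6, 7]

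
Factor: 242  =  2^1 * 11^2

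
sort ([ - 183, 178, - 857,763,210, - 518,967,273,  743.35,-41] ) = [ - 857, - 518, - 183, - 41,178, 210, 273,743.35 , 763,967] 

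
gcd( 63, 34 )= 1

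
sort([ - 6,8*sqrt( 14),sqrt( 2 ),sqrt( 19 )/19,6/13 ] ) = [ - 6, sqrt(19) /19,6/13,sqrt( 2), 8*sqrt (14)] 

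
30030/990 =30 + 1/3=30.33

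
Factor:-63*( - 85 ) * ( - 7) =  - 37485 = -  3^2 * 5^1*7^2*17^1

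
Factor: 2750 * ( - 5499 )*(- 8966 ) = 2^2*3^2* 5^3*11^1*13^1*47^1*4483^1 = 135586093500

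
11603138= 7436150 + 4166988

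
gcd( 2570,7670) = 10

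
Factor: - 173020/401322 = - 410/951  =  - 2^1*3^( - 1 )*5^1 * 41^1*317^ ( - 1 ) 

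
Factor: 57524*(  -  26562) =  - 1527952488= -2^3 * 3^1*19^1*73^1*197^1 * 233^1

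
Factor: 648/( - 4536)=  -  1/7 = - 7^ ( - 1)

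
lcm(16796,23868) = 453492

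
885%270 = 75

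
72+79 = 151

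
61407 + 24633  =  86040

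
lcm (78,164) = 6396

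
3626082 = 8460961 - 4834879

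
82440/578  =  142 + 182/289 = 142.63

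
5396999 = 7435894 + -2038895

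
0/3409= 0 = 0.00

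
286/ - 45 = -286/45 = - 6.36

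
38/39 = 38/39  =  0.97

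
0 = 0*73241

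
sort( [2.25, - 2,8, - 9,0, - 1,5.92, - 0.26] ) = [ - 9 ,  -  2, - 1, - 0.26,0,2.25,5.92,8]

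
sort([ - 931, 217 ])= [ - 931, 217]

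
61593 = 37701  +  23892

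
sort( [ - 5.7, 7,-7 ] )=[ - 7 , - 5.7,  7]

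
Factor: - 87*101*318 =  - 2794266 = - 2^1*3^2*29^1*53^1*101^1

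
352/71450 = 176/35725 = 0.00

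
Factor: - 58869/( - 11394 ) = 2^(-1)*3^ ( -1)*31^1 = 31/6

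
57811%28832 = 147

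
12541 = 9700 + 2841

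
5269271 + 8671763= 13941034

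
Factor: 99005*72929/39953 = 5^1 * 233^1*313^1 * 19801^1*39953^( - 1 ) = 7220335645/39953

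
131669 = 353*373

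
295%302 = 295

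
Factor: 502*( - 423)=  - 212346 = - 2^1*3^2*47^1*251^1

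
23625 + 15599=39224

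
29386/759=29386/759= 38.72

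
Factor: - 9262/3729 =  - 2^1 *3^( - 1)*113^ (-1)*421^1= - 842/339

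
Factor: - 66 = -2^1*3^1*11^1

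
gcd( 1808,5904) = 16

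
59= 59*1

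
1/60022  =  1/60022 =0.00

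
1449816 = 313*4632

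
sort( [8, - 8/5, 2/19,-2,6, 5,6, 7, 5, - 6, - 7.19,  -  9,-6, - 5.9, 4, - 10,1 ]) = [ - 10, - 9, - 7.19, - 6, - 6,-5.9, - 2, - 8/5, 2/19, 1, 4, 5, 5,  6, 6, 7,8]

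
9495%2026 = 1391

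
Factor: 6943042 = 2^1 *3471521^1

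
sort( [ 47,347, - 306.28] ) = [ - 306.28, 47, 347 ] 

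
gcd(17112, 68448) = 17112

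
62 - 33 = 29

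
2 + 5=7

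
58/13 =4+6/13=   4.46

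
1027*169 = 173563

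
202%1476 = 202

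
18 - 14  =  4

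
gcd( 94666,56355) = 13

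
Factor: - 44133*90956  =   - 4014161148 = - 2^2*3^1*47^1*313^1*22739^1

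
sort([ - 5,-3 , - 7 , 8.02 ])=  [-7,-5,-3,8.02 ]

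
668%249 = 170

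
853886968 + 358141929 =1212028897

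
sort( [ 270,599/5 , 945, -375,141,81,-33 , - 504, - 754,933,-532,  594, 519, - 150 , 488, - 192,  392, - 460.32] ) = [-754, - 532, - 504, - 460.32, - 375, - 192,-150, - 33,81,599/5, 141,270 , 392  ,  488,519, 594, 933,945]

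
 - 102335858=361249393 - 463585251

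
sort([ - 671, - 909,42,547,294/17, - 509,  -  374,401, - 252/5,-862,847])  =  [  -  909, - 862, - 671, - 509, - 374, - 252/5,294/17,42,401, 547, 847] 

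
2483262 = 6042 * 411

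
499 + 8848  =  9347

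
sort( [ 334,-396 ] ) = [ - 396,334]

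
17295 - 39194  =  -21899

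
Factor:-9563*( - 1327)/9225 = 3^(-2 )*5^( - 2 )*41^ ( - 1)*73^1  *131^1 * 1327^1 = 12690101/9225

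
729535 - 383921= 345614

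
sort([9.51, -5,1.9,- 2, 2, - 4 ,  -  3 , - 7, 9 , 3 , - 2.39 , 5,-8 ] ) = [ - 8 , - 7,-5 , - 4, - 3,  -  2.39, - 2,1.9,2,  3, 5, 9,9.51] 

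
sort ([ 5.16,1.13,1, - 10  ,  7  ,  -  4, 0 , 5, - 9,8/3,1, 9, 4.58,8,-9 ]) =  [ - 10,- 9, - 9,-4, 0, 1, 1, 1.13,8/3,4.58, 5, 5.16,7,8,9]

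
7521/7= 7521/7=1074.43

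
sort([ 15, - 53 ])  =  [- 53, 15 ]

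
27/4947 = 9/1649 =0.01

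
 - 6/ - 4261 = 6/4261= 0.00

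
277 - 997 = - 720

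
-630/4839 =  - 1 + 1403/1613 = - 0.13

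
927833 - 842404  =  85429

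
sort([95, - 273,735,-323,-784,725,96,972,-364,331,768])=[ - 784, - 364, - 323,  -  273 , 95, 96,331,725,735,768,972 ] 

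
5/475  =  1/95 = 0.01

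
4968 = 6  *828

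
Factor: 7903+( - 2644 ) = 3^1*1753^1  =  5259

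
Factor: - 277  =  -277^1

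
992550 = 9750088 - 8757538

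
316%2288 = 316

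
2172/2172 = 1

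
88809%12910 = 11349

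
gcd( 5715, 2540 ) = 635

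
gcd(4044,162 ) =6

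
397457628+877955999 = 1275413627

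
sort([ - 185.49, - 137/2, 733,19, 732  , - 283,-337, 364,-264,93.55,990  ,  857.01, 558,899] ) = [ - 337, - 283, - 264, - 185.49,-137/2,19,93.55, 364,558, 732,733,857.01, 899 , 990]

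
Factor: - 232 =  - 2^3*29^1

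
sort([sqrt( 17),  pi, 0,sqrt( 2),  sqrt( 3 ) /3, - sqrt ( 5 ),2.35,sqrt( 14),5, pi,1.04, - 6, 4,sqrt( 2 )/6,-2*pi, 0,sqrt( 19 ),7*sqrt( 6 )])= [ - 2*pi, - 6, - sqrt( 5),0,0 , sqrt( 2 )/6,sqrt(3 ) /3,  1.04,sqrt( 2 ),2.35,pi,pi,sqrt( 14 ), 4 , sqrt(17 ) , sqrt( 19),5, 7*sqrt( 6 )]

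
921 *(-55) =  - 50655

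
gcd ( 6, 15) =3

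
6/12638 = 3/6319  =  0.00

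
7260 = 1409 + 5851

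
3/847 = 3/847 = 0.00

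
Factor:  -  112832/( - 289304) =328/841= 2^3*29^ ( - 2) * 41^1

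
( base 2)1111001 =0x79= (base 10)121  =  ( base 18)6D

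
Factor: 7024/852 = 2^2*3^( -1)*71^(  -  1 )*439^1 = 1756/213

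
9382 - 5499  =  3883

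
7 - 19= - 12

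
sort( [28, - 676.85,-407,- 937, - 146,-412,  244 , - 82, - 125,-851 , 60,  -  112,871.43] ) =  [  -  937 , - 851,-676.85, -412, - 407,-146, - 125, - 112, - 82,28,  60,244 , 871.43]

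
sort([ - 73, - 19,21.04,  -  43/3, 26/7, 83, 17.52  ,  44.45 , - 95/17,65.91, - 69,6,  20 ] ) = [ - 73, - 69, - 19, - 43/3, -95/17 , 26/7, 6, 17.52, 20,21.04, 44.45,65.91, 83 ] 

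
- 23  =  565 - 588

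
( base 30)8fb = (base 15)240B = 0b1110111101101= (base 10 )7661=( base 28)9LH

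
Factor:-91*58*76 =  - 401128  =  -  2^3 *7^1*13^1*19^1* 29^1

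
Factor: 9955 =5^1 * 11^1 * 181^1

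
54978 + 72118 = 127096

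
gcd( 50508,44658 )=18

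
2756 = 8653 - 5897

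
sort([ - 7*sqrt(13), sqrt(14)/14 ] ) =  [- 7*sqrt( 13), sqrt( 14) /14]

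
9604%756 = 532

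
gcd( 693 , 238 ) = 7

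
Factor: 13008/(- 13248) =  - 271/276  =  - 2^(-2)*3^( - 1)*23^ ( - 1 ) *271^1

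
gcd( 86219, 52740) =1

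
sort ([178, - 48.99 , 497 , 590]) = [-48.99,  178,  497, 590 ] 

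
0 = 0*96880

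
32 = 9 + 23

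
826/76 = 413/38= 10.87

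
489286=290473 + 198813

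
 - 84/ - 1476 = 7/123 = 0.06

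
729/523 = 729/523 = 1.39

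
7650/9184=3825/4592 = 0.83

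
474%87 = 39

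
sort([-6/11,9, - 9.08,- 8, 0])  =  [ - 9.08,-8,  -  6/11,  0,9 ]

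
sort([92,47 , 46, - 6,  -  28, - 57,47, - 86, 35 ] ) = [- 86,  -  57, - 28, - 6, 35,46, 47, 47,92]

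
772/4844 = 193/1211 = 0.16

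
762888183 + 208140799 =971028982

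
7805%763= 175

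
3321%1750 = 1571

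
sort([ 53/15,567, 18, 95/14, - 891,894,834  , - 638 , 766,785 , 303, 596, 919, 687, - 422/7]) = [ - 891 , - 638,-422/7 , 53/15,95/14,18, 303,  567, 596,687, 766, 785,834, 894,  919] 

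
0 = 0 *566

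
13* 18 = 234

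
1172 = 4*293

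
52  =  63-11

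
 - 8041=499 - 8540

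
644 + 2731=3375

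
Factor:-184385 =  - 5^1*36877^1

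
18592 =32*581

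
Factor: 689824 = 2^5 * 21557^1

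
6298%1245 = 73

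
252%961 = 252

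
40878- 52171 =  - 11293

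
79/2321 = 79/2321 = 0.03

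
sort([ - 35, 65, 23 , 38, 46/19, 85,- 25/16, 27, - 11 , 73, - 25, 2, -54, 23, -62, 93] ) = [ - 62, - 54, - 35  , - 25, - 11 , - 25/16, 2  ,  46/19 , 23, 23, 27, 38, 65,73, 85, 93 ]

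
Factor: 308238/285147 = 2^1*3^( - 2)* 7^1*41^1*59^(-1 ) = 574/531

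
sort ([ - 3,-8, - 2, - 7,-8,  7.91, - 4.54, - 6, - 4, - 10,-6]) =[ - 10, - 8, - 8, - 7, - 6, - 6, - 4.54, - 4, - 3, - 2, 7.91] 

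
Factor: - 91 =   -  7^1*13^1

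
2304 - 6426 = -4122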